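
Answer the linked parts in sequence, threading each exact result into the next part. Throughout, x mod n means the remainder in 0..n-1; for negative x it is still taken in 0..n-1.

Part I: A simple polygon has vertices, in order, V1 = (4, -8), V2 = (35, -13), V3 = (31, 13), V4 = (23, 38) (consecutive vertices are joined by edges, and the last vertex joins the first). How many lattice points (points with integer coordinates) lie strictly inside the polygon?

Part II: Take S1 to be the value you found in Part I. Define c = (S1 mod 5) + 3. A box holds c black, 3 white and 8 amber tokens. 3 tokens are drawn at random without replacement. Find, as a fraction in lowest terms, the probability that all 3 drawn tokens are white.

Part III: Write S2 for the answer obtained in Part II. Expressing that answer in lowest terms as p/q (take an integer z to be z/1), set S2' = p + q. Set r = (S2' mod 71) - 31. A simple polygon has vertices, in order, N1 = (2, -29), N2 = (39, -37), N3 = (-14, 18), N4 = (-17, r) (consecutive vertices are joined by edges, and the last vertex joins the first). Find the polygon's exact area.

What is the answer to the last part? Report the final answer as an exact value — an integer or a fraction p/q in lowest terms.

Part I: cross terms: (4*-13 - 35*-8)=228, (35*13 - 31*-13)=858, (31*38 - 23*13)=879, (23*-8 - 4*38)=-336; twice the area = |1629| = 1629; area = 1629/2; boundary points = 1 + 2 + 1 + 1 = 5; strictly interior points = area - boundary/2 + 1 = 813; answer 813
Part II: S1 = 813; c = 6; total draws C(17,3) = 680; favorable C(3,3) = 1; P = 1/680; answer 1/680
Part III: S2 = 1/680; threaded value p + q = 681; r = 11; cross terms: (2*-37 - 39*-29)=1057, (39*18 - -14*-37)=184, (-14*11 - -17*18)=152, (-17*-29 - 2*11)=471; twice the area = |1864| = 1864; area = 932; answer 932

932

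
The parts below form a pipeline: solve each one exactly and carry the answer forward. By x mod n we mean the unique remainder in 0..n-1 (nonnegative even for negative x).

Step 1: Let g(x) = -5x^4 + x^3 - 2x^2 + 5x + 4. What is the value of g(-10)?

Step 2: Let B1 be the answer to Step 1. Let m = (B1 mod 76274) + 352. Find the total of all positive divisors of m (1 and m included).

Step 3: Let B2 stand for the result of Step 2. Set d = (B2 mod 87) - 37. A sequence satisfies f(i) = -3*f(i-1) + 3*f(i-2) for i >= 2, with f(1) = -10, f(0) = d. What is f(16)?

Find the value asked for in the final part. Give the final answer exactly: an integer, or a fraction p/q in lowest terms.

Step 1: -5*(-10)^4 + 1*(-10)^3 - 2*(-10)^2 + 5*(-10)^1 + 4 = (-50000) + (-1000) + (-200) + (-50) + (4) = -51246; answer -51246
Step 2: B1 = -51246; m = 25380; 25380 = 2^2 * 3^3 * 5 * 47; sigma = (1 + 2 + 4) * (1 + 3 + 9 + 27) * (1 + 5) * (1 + 47) = 7 * 40 * 6 * 48 = 80640; answer 80640
Step 3: B2 = 80640; d = 41; f(2) = -3*(-10) + 3*(41) = 153; iterating: f(2)=153, f(3)=-489, f(4)=1926, f(5)=-7245, f(6)=27513, f(7)=-104274, f(8)=395361, f(9)=-1498905, f(10)=5682798, f(11)=-21545109, f(12)=81683721, f(13)=-309686490, f(14)=1174110633, f(15)=-4451391369, f(16)=16876506006; answer 16876506006

16876506006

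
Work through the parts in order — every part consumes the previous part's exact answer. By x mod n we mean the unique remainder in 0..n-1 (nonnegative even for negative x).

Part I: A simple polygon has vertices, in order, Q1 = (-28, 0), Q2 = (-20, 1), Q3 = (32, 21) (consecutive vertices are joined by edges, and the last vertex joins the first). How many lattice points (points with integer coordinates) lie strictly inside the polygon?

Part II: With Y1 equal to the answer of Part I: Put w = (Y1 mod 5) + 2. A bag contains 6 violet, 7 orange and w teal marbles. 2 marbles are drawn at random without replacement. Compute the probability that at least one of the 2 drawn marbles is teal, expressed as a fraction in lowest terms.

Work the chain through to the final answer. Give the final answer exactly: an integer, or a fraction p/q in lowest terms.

7/20

Part I: cross terms: (-28*1 - -20*0)=-28, (-20*21 - 32*1)=-452, (32*0 - -28*21)=588; twice the area = |108| = 108; area = 54; boundary points = 1 + 4 + 3 = 8; strictly interior points = area - boundary/2 + 1 = 51; answer 51
Part II: Y1 = 51; w = 3; total draws C(16,2) = 120; complement C(13,2) = 78; favorable 120 - 78 = 42; P = 7/20; answer 7/20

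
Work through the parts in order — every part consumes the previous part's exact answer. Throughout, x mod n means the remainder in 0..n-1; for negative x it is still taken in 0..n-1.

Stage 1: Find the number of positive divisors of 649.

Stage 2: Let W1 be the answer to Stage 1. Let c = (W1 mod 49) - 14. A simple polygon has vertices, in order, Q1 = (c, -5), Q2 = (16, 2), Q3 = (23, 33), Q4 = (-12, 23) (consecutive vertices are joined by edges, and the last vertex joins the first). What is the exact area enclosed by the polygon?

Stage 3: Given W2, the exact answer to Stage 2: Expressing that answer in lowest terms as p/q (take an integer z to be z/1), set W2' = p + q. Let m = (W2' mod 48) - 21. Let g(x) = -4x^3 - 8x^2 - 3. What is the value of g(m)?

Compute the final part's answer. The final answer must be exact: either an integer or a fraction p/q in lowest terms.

-4803

Stage 1: 649 = 11 * 59; number of divisors = (1+1) * (1+1) = 4; answer 4
Stage 2: W1 = 4; c = -10; cross terms: (-10*2 - 16*-5)=60, (16*33 - 23*2)=482, (23*23 - -12*33)=925, (-12*-5 - -10*23)=290; twice the area = |1757| = 1757; area = 1757/2; answer 1757/2
Stage 3: W2 = 1757/2; threaded value p + q = 1759; m = 10; -4*(10)^3 - 8*(10)^2 - 3 = (-4000) + (-800) + (-3) = -4803; answer -4803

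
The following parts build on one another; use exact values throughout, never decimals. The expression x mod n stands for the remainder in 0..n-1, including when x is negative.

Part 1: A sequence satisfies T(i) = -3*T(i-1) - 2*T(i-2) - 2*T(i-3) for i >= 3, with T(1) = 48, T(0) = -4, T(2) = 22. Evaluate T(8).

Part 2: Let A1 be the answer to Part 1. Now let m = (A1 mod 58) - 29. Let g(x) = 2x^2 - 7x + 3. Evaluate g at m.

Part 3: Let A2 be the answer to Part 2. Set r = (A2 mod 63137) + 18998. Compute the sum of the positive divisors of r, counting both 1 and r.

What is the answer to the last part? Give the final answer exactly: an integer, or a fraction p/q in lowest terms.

85728

Part 1: T(3) = -3*(22) - 2*(48) - 2*(-4) = -154; iterating: T(3)=-154, T(4)=322, T(5)=-702, T(6)=1770, T(7)=-4550, T(8)=11514; answer 11514
Part 2: A1 = 11514; m = 1; 2*(1)^2 - 7*(1)^1 + 3 = (2) + (-7) + (3) = -2; answer -2
Part 3: A2 = -2; r = 82133; 82133 = 23 * 3571; sigma = (1 + 23) * (1 + 3571) = 24 * 3572 = 85728; answer 85728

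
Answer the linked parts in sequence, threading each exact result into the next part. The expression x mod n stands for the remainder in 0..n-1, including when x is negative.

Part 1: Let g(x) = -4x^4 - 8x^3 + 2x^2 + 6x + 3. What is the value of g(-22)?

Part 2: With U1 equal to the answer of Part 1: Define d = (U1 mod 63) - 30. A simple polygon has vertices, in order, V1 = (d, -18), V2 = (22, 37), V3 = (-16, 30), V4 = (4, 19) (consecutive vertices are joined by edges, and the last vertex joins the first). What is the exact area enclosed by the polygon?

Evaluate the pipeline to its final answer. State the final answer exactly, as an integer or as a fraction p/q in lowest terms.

Part 1: -4*(-22)^4 - 8*(-22)^3 + 2*(-22)^2 + 6*(-22)^1 + 3 = (-937024) + (85184) + (968) + (-132) + (3) = -851001; answer -851001
Part 2: U1 = -851001; d = -27; cross terms: (-27*37 - 22*-18)=-603, (22*30 - -16*37)=1252, (-16*19 - 4*30)=-424, (4*-18 - -27*19)=441; twice the area = |666| = 666; area = 333; answer 333

333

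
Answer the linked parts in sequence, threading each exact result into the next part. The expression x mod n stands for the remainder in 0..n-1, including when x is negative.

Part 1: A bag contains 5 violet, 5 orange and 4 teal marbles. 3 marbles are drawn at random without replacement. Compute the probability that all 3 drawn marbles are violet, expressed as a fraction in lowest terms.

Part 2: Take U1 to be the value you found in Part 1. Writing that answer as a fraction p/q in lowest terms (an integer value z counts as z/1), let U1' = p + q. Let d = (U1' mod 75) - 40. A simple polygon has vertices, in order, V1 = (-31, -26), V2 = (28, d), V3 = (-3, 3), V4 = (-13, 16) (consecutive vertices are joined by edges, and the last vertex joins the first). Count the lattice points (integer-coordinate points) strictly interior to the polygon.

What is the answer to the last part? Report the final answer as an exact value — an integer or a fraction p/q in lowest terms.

857

Part 1: total draws C(14,3) = 364; favorable C(5,3) = 10; P = 5/182; answer 5/182
Part 2: U1 = 5/182; threaded value p + q = 187; d = -3; cross terms: (-31*-3 - 28*-26)=821, (28*3 - -3*-3)=75, (-3*16 - -13*3)=-9, (-13*-26 - -31*16)=834; twice the area = |1721| = 1721; area = 1721/2; boundary points = 1 + 1 + 1 + 6 = 9; strictly interior points = area - boundary/2 + 1 = 857; answer 857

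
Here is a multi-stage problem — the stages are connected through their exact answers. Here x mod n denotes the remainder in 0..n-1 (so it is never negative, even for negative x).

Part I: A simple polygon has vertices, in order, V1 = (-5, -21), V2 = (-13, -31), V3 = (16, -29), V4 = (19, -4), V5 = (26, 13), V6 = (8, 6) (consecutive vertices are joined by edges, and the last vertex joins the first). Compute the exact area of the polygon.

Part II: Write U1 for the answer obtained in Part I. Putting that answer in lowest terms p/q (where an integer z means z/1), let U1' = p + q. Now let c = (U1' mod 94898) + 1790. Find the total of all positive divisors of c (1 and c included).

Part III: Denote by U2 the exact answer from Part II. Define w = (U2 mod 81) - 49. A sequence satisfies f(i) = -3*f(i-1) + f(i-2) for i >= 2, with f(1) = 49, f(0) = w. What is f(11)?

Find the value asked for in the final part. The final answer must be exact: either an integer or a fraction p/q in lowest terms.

6461362

Part I: cross terms: (-5*-31 - -13*-21)=-118, (-13*-29 - 16*-31)=873, (16*-4 - 19*-29)=487, (19*13 - 26*-4)=351, (26*6 - 8*13)=52, (8*-21 - -5*6)=-138; twice the area = |1507| = 1507; area = 1507/2; answer 1507/2
Part II: U1 = 1507/2; threaded value p + q = 1509; c = 3299; 3299 is prime, so its only divisors are 1 and 3299; sigma = 1 + 3299 = 3300; answer 3300
Part III: U2 = 3300; w = 11; f(2) = -3*(49) + 1*(11) = -136; iterating: f(2)=-136, f(3)=457, f(4)=-1507, f(5)=4978, f(6)=-16441, f(7)=54301, f(8)=-179344, f(9)=592333, f(10)=-1956343, f(11)=6461362; answer 6461362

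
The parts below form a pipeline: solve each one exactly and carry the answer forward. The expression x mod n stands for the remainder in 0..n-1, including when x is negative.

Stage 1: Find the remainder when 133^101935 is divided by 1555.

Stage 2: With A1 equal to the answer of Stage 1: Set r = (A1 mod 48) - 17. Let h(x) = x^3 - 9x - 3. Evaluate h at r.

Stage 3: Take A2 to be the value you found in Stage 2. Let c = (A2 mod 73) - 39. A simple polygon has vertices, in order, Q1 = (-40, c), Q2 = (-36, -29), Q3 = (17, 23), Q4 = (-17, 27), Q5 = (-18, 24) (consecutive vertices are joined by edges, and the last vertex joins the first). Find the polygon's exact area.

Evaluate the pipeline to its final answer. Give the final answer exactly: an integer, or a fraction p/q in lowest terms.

2227/2

Stage 1: squarings mod 1555: 133^1=133, 133^2=584, 133^4=511, 133^8=1436, 133^16=166, 133^32=1121, 133^64=201, 133^128=1526, 133^256=841, 133^512=1311, 133^1024=446, 133^2048=1431, 133^4096=1381, 133^8192=731, 133^16384=996, 133^32768=1481, 133^65536=811; 133^101935 = 133^1 * 133^2 * 133^4 * 133^8 * 133^32 * 133^512 * 133^1024 * 133^2048 * 133^32768 * 133^65536 = 322 (mod 1555); answer 322
Stage 2: A1 = 322; r = 17; 1*(17)^3 - 9*(17)^1 - 3 = (4913) + (-153) + (-3) = 4757; answer 4757
Stage 3: A2 = 4757; c = -27; cross terms: (-40*-29 - -36*-27)=188, (-36*23 - 17*-29)=-335, (17*27 - -17*23)=850, (-17*24 - -18*27)=78, (-18*-27 - -40*24)=1446; twice the area = |2227| = 2227; area = 2227/2; answer 2227/2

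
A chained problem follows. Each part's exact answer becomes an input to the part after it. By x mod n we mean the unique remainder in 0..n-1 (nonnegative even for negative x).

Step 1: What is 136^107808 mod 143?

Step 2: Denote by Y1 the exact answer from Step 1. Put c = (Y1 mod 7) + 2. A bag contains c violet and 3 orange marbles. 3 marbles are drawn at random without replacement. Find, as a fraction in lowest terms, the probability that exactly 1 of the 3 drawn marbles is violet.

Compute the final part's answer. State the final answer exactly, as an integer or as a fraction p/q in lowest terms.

Step 1: squarings mod 143: 136^1=136, 136^2=49, 136^4=113, 136^8=42, 136^16=48, 136^32=16, 136^64=113, 136^128=42, 136^256=48, 136^512=16, 136^1024=113, 136^2048=42, 136^4096=48, 136^8192=16, 136^16384=113, 136^32768=42, 136^65536=48; 136^107808 = 136^32 * 136^256 * 136^1024 * 136^8192 * 136^32768 * 136^65536 = 53 (mod 143); answer 53
Step 2: Y1 = 53; c = 6; total draws C(9,3) = 84; favorable C(6,1)*C(3,2) = 18; P = 3/14; answer 3/14

3/14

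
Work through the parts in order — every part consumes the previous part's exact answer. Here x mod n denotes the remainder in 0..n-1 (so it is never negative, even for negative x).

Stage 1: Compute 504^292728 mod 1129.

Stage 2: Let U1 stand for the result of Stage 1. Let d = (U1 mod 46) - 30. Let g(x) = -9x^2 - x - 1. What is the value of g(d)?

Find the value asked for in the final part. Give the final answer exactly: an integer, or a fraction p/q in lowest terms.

Stage 1: squarings mod 1129: 504^1=504, 504^2=1120, 504^4=81, 504^8=916, 504^16=209, 504^32=779, 504^64=568, 504^128=859, 504^256=644, 504^512=393, 504^1024=905, 504^2048=500, 504^4096=491, 504^8192=604, 504^16384=149, 504^32768=750, 504^65536=258, 504^131072=1082, 504^262144=1080; 504^292728 = 504^8 * 504^16 * 504^32 * 504^64 * 504^256 * 504^512 * 504^1024 * 504^4096 * 504^8192 * 504^16384 * 504^262144 = 811 (mod 1129); answer 811
Stage 2: U1 = 811; d = -1; -9*(-1)^2 - 1*(-1)^1 - 1 = (-9) + (1) + (-1) = -9; answer -9

-9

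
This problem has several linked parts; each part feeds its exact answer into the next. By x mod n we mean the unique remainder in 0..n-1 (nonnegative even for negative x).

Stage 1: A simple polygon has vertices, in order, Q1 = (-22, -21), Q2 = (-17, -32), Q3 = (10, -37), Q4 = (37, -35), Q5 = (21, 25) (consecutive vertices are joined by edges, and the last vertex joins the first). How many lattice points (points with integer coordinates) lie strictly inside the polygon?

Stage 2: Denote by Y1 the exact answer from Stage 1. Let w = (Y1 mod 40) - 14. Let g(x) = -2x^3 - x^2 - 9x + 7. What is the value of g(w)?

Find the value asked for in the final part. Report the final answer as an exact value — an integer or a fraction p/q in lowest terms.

-32093

Stage 1: cross terms: (-22*-32 - -17*-21)=347, (-17*-37 - 10*-32)=949, (10*-35 - 37*-37)=1019, (37*25 - 21*-35)=1660, (21*-21 - -22*25)=109; twice the area = |4084| = 4084; area = 2042; boundary points = 1 + 1 + 1 + 4 + 1 = 8; strictly interior points = area - boundary/2 + 1 = 2039; answer 2039
Stage 2: Y1 = 2039; w = 25; -2*(25)^3 - 1*(25)^2 - 9*(25)^1 + 7 = (-31250) + (-625) + (-225) + (7) = -32093; answer -32093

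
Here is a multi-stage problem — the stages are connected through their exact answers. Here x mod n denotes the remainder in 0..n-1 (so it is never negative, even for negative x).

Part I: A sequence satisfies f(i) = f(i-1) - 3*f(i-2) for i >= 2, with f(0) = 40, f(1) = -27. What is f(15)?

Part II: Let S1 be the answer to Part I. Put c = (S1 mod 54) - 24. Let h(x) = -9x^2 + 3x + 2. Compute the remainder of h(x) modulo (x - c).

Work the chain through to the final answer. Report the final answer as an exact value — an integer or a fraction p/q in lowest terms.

Part I: f(2) = 1*(-27) - 3*(40) = -147; iterating: f(2)=-147, f(3)=-66, f(4)=375, f(5)=573, f(6)=-552, f(7)=-2271, f(8)=-615, f(9)=6198, f(10)=8043, f(11)=-10551, f(12)=-34680, f(13)=-3027, f(14)=101013, f(15)=110094; answer 110094
Part II: S1 = 110094; c = 18; remainder = value at the root: -9*(18)^2 + 3*(18)^1 + 2 = (-2916) + (54) + (2) = -2860; answer -2860

-2860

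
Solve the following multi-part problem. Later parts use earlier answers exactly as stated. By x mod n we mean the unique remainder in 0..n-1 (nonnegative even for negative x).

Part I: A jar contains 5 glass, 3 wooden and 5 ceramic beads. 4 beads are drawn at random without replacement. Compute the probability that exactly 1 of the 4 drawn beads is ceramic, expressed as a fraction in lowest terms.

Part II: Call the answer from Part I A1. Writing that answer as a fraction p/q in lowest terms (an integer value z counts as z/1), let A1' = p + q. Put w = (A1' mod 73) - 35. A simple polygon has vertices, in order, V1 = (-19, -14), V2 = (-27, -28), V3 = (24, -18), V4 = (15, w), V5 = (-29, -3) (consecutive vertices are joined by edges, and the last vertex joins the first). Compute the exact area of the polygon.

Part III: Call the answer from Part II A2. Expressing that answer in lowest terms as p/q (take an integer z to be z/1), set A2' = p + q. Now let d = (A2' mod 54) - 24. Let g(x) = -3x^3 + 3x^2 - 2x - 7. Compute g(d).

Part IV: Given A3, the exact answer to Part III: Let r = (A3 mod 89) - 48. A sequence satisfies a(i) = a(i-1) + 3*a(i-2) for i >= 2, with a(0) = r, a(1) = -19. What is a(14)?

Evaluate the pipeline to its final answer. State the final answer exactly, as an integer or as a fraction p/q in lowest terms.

-1558885

Part I: total draws C(13,4) = 715; favorable C(5,1)*C(8,3) = 280; P = 56/143; answer 56/143
Part II: A1 = 56/143; threaded value p + q = 199; w = 18; cross terms: (-19*-28 - -27*-14)=154, (-27*-18 - 24*-28)=1158, (24*18 - 15*-18)=702, (15*-3 - -29*18)=477, (-29*-14 - -19*-3)=349; twice the area = |2840| = 2840; area = 1420; answer 1420
Part III: A2 = 1420; threaded value p + q = 1421; d = -7; -3*(-7)^3 + 3*(-7)^2 - 2*(-7)^1 - 7 = (1029) + (147) + (14) + (-7) = 1183; answer 1183
Part IV: A3 = 1183; r = -22; a(2) = 1*(-19) + 3*(-22) = -85; iterating: a(2)=-85, a(3)=-142, a(4)=-397, a(5)=-823, a(6)=-2014, a(7)=-4483, a(8)=-10525, a(9)=-23974, a(10)=-55549, a(11)=-127471, a(12)=-294118, a(13)=-676531, a(14)=-1558885; answer -1558885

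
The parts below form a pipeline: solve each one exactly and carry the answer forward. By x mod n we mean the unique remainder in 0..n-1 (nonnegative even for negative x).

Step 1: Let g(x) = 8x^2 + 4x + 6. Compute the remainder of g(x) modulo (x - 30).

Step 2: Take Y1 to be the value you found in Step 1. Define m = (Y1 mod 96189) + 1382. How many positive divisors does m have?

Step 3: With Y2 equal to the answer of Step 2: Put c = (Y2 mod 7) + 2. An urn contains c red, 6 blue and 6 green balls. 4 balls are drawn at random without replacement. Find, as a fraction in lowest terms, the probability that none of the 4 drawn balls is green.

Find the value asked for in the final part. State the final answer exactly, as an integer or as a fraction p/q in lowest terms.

715/3876

Step 1: remainder = value at the root: 8*(30)^2 + 4*(30)^1 + 6 = (7200) + (120) + (6) = 7326; answer 7326
Step 2: Y1 = 7326; m = 8708; 8708 = 2^2 * 7 * 311; number of divisors = (2+1) * (1+1) * (1+1) = 12; answer 12
Step 3: Y2 = 12; c = 7; total draws C(19,4) = 3876; favorable C(13,4) = 715; P = 715/3876; answer 715/3876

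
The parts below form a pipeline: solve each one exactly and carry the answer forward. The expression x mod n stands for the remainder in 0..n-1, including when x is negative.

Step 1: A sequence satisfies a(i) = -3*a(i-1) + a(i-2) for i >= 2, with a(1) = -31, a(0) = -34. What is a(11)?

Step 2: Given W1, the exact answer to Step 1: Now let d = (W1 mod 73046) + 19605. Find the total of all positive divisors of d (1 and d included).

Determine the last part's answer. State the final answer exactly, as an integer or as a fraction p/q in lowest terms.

Step 1: a(2) = -3*(-31) + 1*(-34) = 59; iterating: a(2)=59, a(3)=-208, a(4)=683, a(5)=-2257, a(6)=7454, a(7)=-24619, a(8)=81311, a(9)=-268552, a(10)=886967, a(11)=-2929453; answer -2929453
Step 2: W1 = -2929453; d = 85038; 85038 = 2 * 3 * 14173; sigma = (1 + 2) * (1 + 3) * (1 + 14173) = 3 * 4 * 14174 = 170088; answer 170088

170088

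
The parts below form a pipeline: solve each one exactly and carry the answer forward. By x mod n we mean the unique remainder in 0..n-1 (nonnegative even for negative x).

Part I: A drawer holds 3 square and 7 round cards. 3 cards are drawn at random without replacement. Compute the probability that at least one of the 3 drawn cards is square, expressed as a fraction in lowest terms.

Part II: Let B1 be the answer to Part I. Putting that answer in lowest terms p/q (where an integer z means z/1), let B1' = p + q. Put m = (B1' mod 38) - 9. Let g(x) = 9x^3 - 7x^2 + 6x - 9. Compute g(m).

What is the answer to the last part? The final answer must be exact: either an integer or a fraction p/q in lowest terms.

Part I: total draws C(10,3) = 120; complement C(7,3) = 35; favorable 120 - 35 = 85; P = 17/24; answer 17/24
Part II: B1 = 17/24; threaded value p + q = 41; m = -6; 9*(-6)^3 - 7*(-6)^2 + 6*(-6)^1 - 9 = (-1944) + (-252) + (-36) + (-9) = -2241; answer -2241

-2241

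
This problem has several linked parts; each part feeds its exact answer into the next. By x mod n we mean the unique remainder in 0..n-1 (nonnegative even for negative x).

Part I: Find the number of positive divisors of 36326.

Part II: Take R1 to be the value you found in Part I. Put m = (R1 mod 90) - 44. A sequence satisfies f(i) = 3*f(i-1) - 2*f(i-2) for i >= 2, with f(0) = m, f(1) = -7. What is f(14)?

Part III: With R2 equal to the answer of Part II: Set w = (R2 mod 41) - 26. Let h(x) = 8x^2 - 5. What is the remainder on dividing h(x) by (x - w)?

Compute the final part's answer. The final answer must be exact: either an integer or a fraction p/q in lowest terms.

Part I: 36326 = 2 * 41 * 443; number of divisors = (1+1) * (1+1) * (1+1) = 8; answer 8
Part II: R1 = 8; m = -36; f(2) = 3*(-7) - 2*(-36) = 51; iterating: f(2)=51, f(3)=167, f(4)=399, f(5)=863, f(6)=1791, f(7)=3647, f(8)=7359, f(9)=14783, f(10)=29631, f(11)=59327, f(12)=118719, f(13)=237503, f(14)=475071; answer 475071
Part III: R2 = 475071; w = -22; remainder = value at the root: 8*(-22)^2 - 5 = (3872) + (-5) = 3867; answer 3867

3867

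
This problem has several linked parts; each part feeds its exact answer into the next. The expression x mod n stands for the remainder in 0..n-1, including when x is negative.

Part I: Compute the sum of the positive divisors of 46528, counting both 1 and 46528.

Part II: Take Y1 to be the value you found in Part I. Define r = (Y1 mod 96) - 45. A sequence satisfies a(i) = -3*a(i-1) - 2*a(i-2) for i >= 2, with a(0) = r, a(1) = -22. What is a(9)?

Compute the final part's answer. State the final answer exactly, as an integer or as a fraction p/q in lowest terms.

-30112

Part I: 46528 = 2^6 * 727; sigma = (1 + 2 + 4 + 8 + 16 + 32 + 64) * (1 + 727) = 127 * 728 = 92456; answer 92456
Part II: Y1 = 92456; r = -37; a(2) = -3*(-22) - 2*(-37) = 140; iterating: a(2)=140, a(3)=-376, a(4)=848, a(5)=-1792, a(6)=3680, a(7)=-7456, a(8)=15008, a(9)=-30112; answer -30112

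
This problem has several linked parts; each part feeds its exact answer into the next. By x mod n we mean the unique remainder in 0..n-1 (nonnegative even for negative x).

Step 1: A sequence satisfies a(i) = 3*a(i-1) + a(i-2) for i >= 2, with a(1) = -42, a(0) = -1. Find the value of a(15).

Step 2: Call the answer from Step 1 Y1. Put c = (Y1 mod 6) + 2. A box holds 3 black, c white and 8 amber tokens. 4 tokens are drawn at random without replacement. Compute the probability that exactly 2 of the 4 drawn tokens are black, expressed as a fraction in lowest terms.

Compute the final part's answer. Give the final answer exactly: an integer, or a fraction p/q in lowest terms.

Step 1: a(2) = 3*(-42) + 1*(-1) = -127; iterating: a(2)=-127, a(3)=-423, a(4)=-1396, a(5)=-4611, a(6)=-15229, a(7)=-50298, a(8)=-166123, a(9)=-548667, a(10)=-1812124, a(11)=-5985039, a(12)=-19767241, a(13)=-65286762, a(14)=-215627527, a(15)=-712169343; answer -712169343
Step 2: Y1 = -712169343; c = 5; total draws C(16,4) = 1820; favorable C(3,2)*C(13,2) = 234; P = 9/70; answer 9/70

9/70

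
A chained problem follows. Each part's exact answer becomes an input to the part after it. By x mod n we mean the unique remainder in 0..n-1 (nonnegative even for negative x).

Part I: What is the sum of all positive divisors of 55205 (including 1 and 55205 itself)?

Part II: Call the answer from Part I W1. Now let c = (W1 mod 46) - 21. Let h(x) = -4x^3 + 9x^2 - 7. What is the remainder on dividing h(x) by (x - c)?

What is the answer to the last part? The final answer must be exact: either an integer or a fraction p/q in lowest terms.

Part I: 55205 = 5 * 61 * 181; sigma = (1 + 5) * (1 + 61) * (1 + 181) = 6 * 62 * 182 = 67704; answer 67704
Part II: W1 = 67704; c = 17; remainder = value at the root: -4*(17)^3 + 9*(17)^2 - 7 = (-19652) + (2601) + (-7) = -17058; answer -17058

-17058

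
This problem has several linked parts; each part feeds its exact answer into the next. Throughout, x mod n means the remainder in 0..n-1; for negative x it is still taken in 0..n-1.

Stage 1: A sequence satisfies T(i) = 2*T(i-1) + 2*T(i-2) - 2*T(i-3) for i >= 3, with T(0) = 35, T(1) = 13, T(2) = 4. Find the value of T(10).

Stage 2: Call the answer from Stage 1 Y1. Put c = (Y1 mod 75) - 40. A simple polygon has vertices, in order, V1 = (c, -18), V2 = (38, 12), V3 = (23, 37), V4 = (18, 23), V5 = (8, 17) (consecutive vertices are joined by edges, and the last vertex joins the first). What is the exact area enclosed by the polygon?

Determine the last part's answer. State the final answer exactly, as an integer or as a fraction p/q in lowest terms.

1595/2

Stage 1: T(3) = 2*(4) + 2*(13) - 2*(35) = -36; iterating: T(3)=-36, T(4)=-90, T(5)=-260, T(6)=-628, T(7)=-1596, T(8)=-3928, T(9)=-9792, T(10)=-24248; answer -24248
Stage 2: Y1 = -24248; c = 12; cross terms: (12*12 - 38*-18)=828, (38*37 - 23*12)=1130, (23*23 - 18*37)=-137, (18*17 - 8*23)=122, (8*-18 - 12*17)=-348; twice the area = |1595| = 1595; area = 1595/2; answer 1595/2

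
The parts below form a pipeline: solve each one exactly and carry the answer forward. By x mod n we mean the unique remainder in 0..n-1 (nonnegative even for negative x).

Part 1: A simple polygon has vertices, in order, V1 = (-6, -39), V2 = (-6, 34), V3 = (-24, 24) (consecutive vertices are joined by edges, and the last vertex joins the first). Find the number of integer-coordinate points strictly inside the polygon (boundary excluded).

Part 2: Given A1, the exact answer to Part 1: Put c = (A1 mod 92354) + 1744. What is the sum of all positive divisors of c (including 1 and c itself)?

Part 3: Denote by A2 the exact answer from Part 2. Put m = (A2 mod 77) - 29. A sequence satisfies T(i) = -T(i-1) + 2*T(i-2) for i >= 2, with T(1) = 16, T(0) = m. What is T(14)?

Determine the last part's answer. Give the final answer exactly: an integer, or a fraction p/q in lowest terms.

Part 1: cross terms: (-6*34 - -6*-39)=-438, (-6*24 - -24*34)=672, (-24*-39 - -6*24)=1080; twice the area = |1314| = 1314; area = 657; boundary points = 73 + 2 + 9 = 84; strictly interior points = area - boundary/2 + 1 = 616; answer 616
Part 2: A1 = 616; c = 2360; 2360 = 2^3 * 5 * 59; sigma = (1 + 2 + 4 + 8) * (1 + 5) * (1 + 59) = 15 * 6 * 60 = 5400; answer 5400
Part 3: A2 = 5400; m = -19; T(2) = -1*(16) + 2*(-19) = -54; iterating: T(2)=-54, T(3)=86, T(4)=-194, T(5)=366, T(6)=-754, T(7)=1486, T(8)=-2994, T(9)=5966, T(10)=-11954, T(11)=23886, T(12)=-47794, T(13)=95566, T(14)=-191154; answer -191154

-191154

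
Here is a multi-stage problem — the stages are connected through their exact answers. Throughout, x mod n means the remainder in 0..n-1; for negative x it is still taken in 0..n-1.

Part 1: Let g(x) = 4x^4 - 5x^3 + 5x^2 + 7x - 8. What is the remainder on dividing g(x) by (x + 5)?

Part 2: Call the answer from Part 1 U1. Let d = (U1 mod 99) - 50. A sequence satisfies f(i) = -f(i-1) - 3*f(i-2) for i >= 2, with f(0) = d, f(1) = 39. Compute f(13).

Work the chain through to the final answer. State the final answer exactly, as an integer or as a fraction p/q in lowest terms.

Part 1: remainder = value at the root: 4*(-5)^4 - 5*(-5)^3 + 5*(-5)^2 + 7*(-5)^1 - 8 = (2500) + (625) + (125) + (-35) + (-8) = 3207; answer 3207
Part 2: U1 = 3207; d = -11; f(2) = -1*(39) - 3*(-11) = -6; iterating: f(2)=-6, f(3)=-111, f(4)=129, f(5)=204, f(6)=-591, f(7)=-21, f(8)=1794, f(9)=-1731, f(10)=-3651, f(11)=8844, f(12)=2109, f(13)=-28641; answer -28641

-28641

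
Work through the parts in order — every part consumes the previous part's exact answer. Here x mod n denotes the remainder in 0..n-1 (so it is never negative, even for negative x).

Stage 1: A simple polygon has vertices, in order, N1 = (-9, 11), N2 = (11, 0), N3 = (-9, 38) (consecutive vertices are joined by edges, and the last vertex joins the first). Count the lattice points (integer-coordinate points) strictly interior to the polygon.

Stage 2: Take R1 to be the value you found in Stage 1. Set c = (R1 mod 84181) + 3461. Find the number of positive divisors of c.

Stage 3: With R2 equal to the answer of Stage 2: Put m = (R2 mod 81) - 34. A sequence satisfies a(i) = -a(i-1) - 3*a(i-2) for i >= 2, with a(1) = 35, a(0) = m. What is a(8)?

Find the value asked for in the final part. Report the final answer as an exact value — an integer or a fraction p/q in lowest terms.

Stage 1: cross terms: (-9*0 - 11*11)=-121, (11*38 - -9*0)=418, (-9*11 - -9*38)=243; twice the area = |540| = 540; area = 270; boundary points = 1 + 2 + 27 = 30; strictly interior points = area - boundary/2 + 1 = 256; answer 256
Stage 2: R1 = 256; c = 3717; 3717 = 3^2 * 7 * 59; number of divisors = (2+1) * (1+1) * (1+1) = 12; answer 12
Stage 3: R2 = 12; m = -22; a(2) = -1*(35) - 3*(-22) = 31; iterating: a(2)=31, a(3)=-136, a(4)=43, a(5)=365, a(6)=-494, a(7)=-601, a(8)=2083; answer 2083

2083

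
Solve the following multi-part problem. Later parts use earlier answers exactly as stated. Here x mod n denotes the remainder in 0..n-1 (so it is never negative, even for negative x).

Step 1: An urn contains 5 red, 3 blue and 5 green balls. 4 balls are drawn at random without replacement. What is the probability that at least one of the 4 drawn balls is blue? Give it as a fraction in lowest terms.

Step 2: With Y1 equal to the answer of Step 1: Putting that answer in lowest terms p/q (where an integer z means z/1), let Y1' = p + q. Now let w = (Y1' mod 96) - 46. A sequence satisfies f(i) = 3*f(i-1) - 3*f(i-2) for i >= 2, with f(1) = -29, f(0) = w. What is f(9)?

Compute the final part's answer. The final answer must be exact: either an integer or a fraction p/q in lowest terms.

6156

Step 1: total draws C(13,4) = 715; complement C(10,4) = 210; favorable 715 - 210 = 505; P = 101/143; answer 101/143
Step 2: Y1 = 101/143; threaded value p + q = 244; w = 6; f(2) = 3*(-29) - 3*(6) = -105; iterating: f(2)=-105, f(3)=-228, f(4)=-369, f(5)=-423, f(6)=-162, f(7)=783, f(8)=2835, f(9)=6156; answer 6156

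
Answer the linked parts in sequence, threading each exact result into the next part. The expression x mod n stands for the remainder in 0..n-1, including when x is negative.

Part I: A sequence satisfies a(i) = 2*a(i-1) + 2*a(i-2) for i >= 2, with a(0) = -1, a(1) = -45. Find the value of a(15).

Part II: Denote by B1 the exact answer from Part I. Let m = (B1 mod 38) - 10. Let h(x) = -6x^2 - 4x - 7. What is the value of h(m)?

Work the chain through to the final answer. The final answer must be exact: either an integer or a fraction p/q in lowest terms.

-1607

Part I: a(2) = 2*(-45) + 2*(-1) = -92; iterating: a(2)=-92, a(3)=-274, a(4)=-732, a(5)=-2012, a(6)=-5488, a(7)=-15000, a(8)=-40976, a(9)=-111952, a(10)=-305856, a(11)=-835616, a(12)=-2282944, a(13)=-6237120, a(14)=-17040128, a(15)=-46554496; answer -46554496
Part II: B1 = -46554496; m = 16; -6*(16)^2 - 4*(16)^1 - 7 = (-1536) + (-64) + (-7) = -1607; answer -1607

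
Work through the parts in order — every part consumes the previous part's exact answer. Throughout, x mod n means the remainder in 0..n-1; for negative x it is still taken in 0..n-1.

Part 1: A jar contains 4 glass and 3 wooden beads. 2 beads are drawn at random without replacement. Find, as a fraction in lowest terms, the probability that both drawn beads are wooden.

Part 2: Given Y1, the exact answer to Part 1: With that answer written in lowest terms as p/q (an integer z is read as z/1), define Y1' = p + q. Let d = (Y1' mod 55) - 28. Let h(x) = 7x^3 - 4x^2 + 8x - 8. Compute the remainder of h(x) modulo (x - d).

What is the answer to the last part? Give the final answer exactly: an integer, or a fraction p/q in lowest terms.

-57768

Part 1: total draws C(7,2) = 21; favorable C(3,2) = 3; P = 1/7; answer 1/7
Part 2: Y1 = 1/7; threaded value p + q = 8; d = -20; remainder = value at the root: 7*(-20)^3 - 4*(-20)^2 + 8*(-20)^1 - 8 = (-56000) + (-1600) + (-160) + (-8) = -57768; answer -57768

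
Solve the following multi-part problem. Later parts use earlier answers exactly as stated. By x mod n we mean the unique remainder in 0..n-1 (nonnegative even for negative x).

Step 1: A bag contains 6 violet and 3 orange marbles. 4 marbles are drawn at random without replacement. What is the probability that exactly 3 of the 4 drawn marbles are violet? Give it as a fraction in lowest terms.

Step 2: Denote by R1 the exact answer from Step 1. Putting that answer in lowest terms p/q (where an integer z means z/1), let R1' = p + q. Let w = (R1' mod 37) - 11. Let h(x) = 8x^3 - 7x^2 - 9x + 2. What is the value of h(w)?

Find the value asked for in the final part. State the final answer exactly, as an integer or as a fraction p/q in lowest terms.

61022

Step 1: total draws C(9,4) = 126; favorable C(6,3)*C(3,1) = 60; P = 10/21; answer 10/21
Step 2: R1 = 10/21; threaded value p + q = 31; w = 20; 8*(20)^3 - 7*(20)^2 - 9*(20)^1 + 2 = (64000) + (-2800) + (-180) + (2) = 61022; answer 61022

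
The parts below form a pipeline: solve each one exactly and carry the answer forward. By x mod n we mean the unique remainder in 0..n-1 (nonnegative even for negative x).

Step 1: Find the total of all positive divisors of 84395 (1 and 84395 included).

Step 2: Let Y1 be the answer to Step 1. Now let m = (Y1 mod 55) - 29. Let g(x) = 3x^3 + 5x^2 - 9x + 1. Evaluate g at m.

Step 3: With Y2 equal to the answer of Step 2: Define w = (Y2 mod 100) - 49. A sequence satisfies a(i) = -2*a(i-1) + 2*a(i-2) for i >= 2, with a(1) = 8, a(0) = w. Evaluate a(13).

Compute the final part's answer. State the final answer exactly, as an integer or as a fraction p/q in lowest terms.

3487232

Step 1: 84395 = 5 * 16879; sigma = (1 + 5) * (1 + 16879) = 6 * 16880 = 101280; answer 101280
Step 2: Y1 = 101280; m = -4; 3*(-4)^3 + 5*(-4)^2 - 9*(-4)^1 + 1 = (-192) + (80) + (36) + (1) = -75; answer -75
Step 3: Y2 = -75; w = -24; a(2) = -2*(8) + 2*(-24) = -64; iterating: a(2)=-64, a(3)=144, a(4)=-416, a(5)=1120, a(6)=-3072, a(7)=8384, a(8)=-22912, a(9)=62592, a(10)=-171008, a(11)=467200, a(12)=-1276416, a(13)=3487232; answer 3487232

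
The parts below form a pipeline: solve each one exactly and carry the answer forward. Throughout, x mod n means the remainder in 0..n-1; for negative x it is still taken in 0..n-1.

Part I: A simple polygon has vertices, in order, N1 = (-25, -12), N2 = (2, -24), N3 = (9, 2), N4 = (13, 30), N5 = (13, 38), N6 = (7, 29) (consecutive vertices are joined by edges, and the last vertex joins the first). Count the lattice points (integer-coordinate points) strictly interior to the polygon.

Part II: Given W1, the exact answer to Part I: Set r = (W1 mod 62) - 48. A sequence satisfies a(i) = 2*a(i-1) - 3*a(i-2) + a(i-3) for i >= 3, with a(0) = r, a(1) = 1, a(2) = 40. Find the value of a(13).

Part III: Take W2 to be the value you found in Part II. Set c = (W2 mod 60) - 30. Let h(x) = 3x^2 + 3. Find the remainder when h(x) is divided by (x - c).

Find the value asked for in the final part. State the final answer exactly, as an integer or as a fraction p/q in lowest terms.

1326

Part I: cross terms: (-25*-24 - 2*-12)=624, (2*2 - 9*-24)=220, (9*30 - 13*2)=244, (13*38 - 13*30)=104, (13*29 - 7*38)=111, (7*-12 - -25*29)=641; twice the area = |1944| = 1944; area = 972; boundary points = 3 + 1 + 4 + 8 + 3 + 1 = 20; strictly interior points = area - boundary/2 + 1 = 963; answer 963
Part II: W1 = 963; r = -15; a(3) = 2*(40) - 3*(1) + 1*(-15) = 62; iterating: a(3)=62, a(4)=5, a(5)=-136, a(6)=-225, a(7)=-37, a(8)=465, a(9)=816, a(10)=200, a(11)=-1583, a(12)=-2950, a(13)=-951; answer -951
Part III: W2 = -951; c = -21; remainder = value at the root: 3*(-21)^2 + 3 = (1323) + (3) = 1326; answer 1326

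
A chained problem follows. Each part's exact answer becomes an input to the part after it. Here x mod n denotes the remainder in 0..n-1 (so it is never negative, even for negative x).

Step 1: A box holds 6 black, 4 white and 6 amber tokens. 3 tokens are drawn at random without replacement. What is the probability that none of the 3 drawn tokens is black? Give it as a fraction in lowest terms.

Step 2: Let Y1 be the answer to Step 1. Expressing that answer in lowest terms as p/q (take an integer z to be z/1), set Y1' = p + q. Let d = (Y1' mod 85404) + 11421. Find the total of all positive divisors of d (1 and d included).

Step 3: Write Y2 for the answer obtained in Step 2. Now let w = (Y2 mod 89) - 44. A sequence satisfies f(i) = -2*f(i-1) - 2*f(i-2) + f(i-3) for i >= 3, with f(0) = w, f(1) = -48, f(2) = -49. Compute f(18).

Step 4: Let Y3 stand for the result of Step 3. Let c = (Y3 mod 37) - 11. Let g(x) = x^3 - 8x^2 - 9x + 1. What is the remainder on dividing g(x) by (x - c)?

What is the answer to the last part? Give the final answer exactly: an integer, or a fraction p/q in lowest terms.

469

Step 1: total draws C(16,3) = 560; favorable C(10,3) = 120; P = 3/14; answer 3/14
Step 2: Y1 = 3/14; threaded value p + q = 17; d = 11438; 11438 = 2 * 7 * 19 * 43; sigma = (1 + 2) * (1 + 7) * (1 + 19) * (1 + 43) = 3 * 8 * 20 * 44 = 21120; answer 21120
Step 3: Y2 = 21120; w = -17; f(3) = -2*(-49) - 2*(-48) + 1*(-17) = 177; iterating: f(3)=177, f(4)=-304, f(5)=205, f(6)=375, f(7)=-1464, f(8)=2383, f(9)=-1463, f(10)=-3304, f(11)=11917, f(12)=-18689, f(13)=10240, f(14)=28815, f(15)=-96799, f(16)=146208, f(17)=-70003, f(18)=-249209; answer -249209
Step 4: Y3 = -249209; c = 12; remainder = value at the root: 1*(12)^3 - 8*(12)^2 - 9*(12)^1 + 1 = (1728) + (-1152) + (-108) + (1) = 469; answer 469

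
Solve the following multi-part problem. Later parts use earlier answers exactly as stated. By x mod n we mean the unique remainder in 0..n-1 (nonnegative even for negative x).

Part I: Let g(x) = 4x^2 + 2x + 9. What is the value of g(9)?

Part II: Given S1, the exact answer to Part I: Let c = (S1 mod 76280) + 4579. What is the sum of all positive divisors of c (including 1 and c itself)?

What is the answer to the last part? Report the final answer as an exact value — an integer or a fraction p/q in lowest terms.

9720

Part I: 4*(9)^2 + 2*(9)^1 + 9 = (324) + (18) + (9) = 351; answer 351
Part II: S1 = 351; c = 4930; 4930 = 2 * 5 * 17 * 29; sigma = (1 + 2) * (1 + 5) * (1 + 17) * (1 + 29) = 3 * 6 * 18 * 30 = 9720; answer 9720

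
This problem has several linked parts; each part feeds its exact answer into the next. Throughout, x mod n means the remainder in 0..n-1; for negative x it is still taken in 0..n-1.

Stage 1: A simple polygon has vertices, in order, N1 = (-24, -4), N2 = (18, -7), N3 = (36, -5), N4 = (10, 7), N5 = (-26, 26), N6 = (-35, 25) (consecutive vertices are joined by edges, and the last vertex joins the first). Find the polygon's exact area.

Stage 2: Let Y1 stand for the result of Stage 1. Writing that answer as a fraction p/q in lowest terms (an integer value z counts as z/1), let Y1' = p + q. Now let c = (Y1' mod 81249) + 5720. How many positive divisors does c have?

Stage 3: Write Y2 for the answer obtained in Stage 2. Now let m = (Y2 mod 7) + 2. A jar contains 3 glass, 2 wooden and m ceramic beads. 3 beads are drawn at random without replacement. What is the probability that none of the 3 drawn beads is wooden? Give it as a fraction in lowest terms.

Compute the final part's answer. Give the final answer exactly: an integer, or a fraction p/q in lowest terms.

5/14

Stage 1: cross terms: (-24*-7 - 18*-4)=240, (18*-5 - 36*-7)=162, (36*7 - 10*-5)=302, (10*26 - -26*7)=442, (-26*25 - -35*26)=260, (-35*-4 - -24*25)=740; twice the area = |2146| = 2146; area = 1073; answer 1073
Stage 2: Y1 = 1073; threaded value p + q = 1074; c = 6794; 6794 = 2 * 43 * 79; number of divisors = (1+1) * (1+1) * (1+1) = 8; answer 8
Stage 3: Y2 = 8; m = 3; total draws C(8,3) = 56; favorable C(6,3) = 20; P = 5/14; answer 5/14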